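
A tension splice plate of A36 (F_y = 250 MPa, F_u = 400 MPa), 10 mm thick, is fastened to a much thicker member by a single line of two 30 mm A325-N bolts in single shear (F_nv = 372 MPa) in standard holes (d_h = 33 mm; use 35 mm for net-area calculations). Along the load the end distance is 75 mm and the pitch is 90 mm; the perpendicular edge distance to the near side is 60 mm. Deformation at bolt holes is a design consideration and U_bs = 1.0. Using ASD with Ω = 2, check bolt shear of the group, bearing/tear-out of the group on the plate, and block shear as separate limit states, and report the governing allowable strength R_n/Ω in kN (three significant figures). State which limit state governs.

209 kN (block shear governs)

Bolt shear: A_b = π·30²/4 = 706.9 mm²; R_n = 372 × 706.9 × 2 × 1 / 1000 = 525.9 kN → 525.9 / 2 = 263 kN.
Bearing: edge l_c = 58.5, r_n = 280.8 kN; interior l_c = 57, r_n = 273.6 kN; R_n = 280.8 + 1·273.6 = 554.4 kN → 277 kN.
Block shear: A_gv = 1650, A_nv = 1125, A_nt = 425 mm²; R_n = min(0.6F_uA_nv, 0.6F_yA_gv) + U_bs·F_u·A_nt = 417.5 kN → 209 kN.
Block shear governs: 209 kN.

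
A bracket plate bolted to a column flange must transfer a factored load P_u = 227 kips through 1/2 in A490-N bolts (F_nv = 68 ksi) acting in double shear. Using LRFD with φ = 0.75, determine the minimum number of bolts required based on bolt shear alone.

A_b = π·0.5²/4 = 0.1963 in².
Per-bolt design strength φR_n = 0.75 × 68 × 0.1963 × 2 = 20.03 kips.
n ≥ 227 / 20.03 = 11.33 → use 12 bolts.

12 bolts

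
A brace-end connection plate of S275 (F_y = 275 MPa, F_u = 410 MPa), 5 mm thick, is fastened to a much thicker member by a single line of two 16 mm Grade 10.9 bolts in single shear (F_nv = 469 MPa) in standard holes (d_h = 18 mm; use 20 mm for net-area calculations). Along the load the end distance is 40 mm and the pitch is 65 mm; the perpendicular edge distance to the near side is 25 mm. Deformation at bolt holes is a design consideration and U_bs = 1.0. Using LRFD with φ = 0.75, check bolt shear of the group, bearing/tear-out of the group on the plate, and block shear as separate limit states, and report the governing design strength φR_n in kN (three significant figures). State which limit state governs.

88 kN (block shear governs)

Bolt shear: A_b = π·16²/4 = 201.1 mm²; R_n = 469 × 201.1 × 2 × 1 / 1000 = 188.6 kN → 0.75 × 188.6 = 141 kN.
Bearing: edge l_c = 31, r_n = 76.26 kN; interior l_c = 47, r_n = 78.72 kN; R_n = 76.26 + 1·78.72 = 155 kN → 116 kN.
Block shear: A_gv = 525, A_nv = 375, A_nt = 75 mm²; R_n = min(0.6F_uA_nv, 0.6F_yA_gv) + U_bs·F_u·A_nt = 117.4 kN → 88 kN.
Block shear governs: 88 kN.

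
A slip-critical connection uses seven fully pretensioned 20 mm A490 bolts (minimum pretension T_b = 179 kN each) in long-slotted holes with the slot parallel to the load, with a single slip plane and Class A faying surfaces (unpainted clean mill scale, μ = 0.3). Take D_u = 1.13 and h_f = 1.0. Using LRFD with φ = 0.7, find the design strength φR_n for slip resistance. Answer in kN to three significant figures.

297 kN

R_n = μ · D_u · h_f · T_b · n_s · n_b = 0.3 × 1.13 × 1.0 × 179 × 1 × 7 = 424.8 kN.
Design strength φR_n = 0.7 × 424.8 = 297 kN.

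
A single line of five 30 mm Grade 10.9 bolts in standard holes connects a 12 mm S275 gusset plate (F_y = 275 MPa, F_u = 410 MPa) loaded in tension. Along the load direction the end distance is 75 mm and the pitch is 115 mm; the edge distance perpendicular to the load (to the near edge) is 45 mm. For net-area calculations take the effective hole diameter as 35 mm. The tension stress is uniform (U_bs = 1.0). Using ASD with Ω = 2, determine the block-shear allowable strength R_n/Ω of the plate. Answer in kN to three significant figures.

597 kN

Shear plane L_v = 75 + 4·115 = 535 mm; A_gv = 535 × 12 = 6420 mm².
A_nv = (535 − 4.5·35) × 12 = 4530 mm².
A_nt = (45 − 0.5·35) × 12 = 330 mm².
0.6 F_u A_nv = 1114 kN; 0.6 F_y A_gv = 1059 kN → shear yielding governs the shear term.
R_n = 1059 + 1.0 × 410 × 330 / 1000 = 1195 kN.
Allowable strength R_n/Ω = 1195 / 2 = 597 kN.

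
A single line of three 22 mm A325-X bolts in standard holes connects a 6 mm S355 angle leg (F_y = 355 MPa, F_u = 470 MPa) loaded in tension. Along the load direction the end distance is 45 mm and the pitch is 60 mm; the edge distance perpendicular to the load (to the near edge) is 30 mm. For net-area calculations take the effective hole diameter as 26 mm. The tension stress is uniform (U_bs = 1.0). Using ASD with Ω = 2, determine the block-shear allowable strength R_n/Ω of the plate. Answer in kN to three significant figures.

Shear plane L_v = 45 + 2·60 = 165 mm; A_gv = 165 × 6 = 990 mm².
A_nv = (165 − 2.5·26) × 6 = 600 mm².
A_nt = (30 − 0.5·26) × 6 = 102 mm².
0.6 F_u A_nv = 169.2 kN; 0.6 F_y A_gv = 210.9 kN → shear rupture governs the shear term.
R_n = 169.2 + 1.0 × 470 × 102 / 1000 = 217.1 kN.
Allowable strength R_n/Ω = 217.1 / 2 = 109 kN.

109 kN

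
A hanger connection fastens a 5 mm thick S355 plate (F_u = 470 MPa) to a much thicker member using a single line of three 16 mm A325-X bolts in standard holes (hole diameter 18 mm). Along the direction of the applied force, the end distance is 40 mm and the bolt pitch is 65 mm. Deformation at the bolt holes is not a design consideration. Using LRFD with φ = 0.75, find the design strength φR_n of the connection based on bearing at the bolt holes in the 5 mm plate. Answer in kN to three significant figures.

Per bolt r_n = 1.5 l_c t F_u ≤ 3.0 d t F_u; upper limit = 3.0 × 16 × 5 × 470 / 1000 = 112.8 kN.
Edge bolt: l_c = 40 − 18/2 = 31 mm → 1.5 × 31 × 5 × 470 / 1000 = 109.3 → r_n = 109.3 kN.
Interior bolts: l_c = 65 − 18 = 47 mm → 1.5 × 47 × 5 × 470 / 1000 = 165.7 → r_n = 112.8 kN.
R_n = 1 × 109.3 + 2 × 112.8 = 334.9 kN.
Design strength φR_n = 0.75 × 334.9 = 251 kN.

251 kN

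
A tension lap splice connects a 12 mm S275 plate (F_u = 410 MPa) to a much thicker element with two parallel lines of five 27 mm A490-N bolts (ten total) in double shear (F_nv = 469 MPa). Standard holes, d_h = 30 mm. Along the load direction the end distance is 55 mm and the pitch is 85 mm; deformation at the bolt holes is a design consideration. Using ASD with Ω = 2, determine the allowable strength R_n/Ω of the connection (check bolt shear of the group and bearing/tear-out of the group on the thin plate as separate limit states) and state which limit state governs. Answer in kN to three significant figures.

Bolt shear: A_b = π·27²/4 = 572.6 mm²; R_n = 469 × 572.6 × 10 × 2 / 1000 = 5371 kN → 5371 / 2 = 2690 kN.
Bearing (1.2 l_c t F_u ≤ 2.4 d t F_u): upper limit = 2.4·27·12·410 / 1000 = 318.8 kN.
  Edge l_c = 55 − 30/2 = 40 → r_n = 236.2 kN; interior l_c = 85 − 30 = 55 → r_n = 318.8 kN.
  R_n,bearing = 2·236.2 + 8·318.8 = 3023 kN → 3023 / 2 = 1510 kN.
Bearing governs: 1510 kN.

1510 kN (bearing governs)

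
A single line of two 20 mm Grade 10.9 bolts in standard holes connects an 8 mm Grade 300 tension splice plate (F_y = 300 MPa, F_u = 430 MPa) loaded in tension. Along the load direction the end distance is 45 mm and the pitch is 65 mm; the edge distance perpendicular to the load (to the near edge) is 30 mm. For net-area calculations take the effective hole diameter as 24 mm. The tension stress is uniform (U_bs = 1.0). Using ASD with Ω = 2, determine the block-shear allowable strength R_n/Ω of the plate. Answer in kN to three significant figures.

107 kN

Shear plane L_v = 45 + 1·65 = 110 mm; A_gv = 110 × 8 = 880 mm².
A_nv = (110 − 1.5·24) × 8 = 592 mm².
A_nt = (30 − 0.5·24) × 8 = 144 mm².
0.6 F_u A_nv = 152.7 kN; 0.6 F_y A_gv = 158.4 kN → shear rupture governs the shear term.
R_n = 152.7 + 1.0 × 430 × 144 / 1000 = 214.7 kN.
Allowable strength R_n/Ω = 214.7 / 2 = 107 kN.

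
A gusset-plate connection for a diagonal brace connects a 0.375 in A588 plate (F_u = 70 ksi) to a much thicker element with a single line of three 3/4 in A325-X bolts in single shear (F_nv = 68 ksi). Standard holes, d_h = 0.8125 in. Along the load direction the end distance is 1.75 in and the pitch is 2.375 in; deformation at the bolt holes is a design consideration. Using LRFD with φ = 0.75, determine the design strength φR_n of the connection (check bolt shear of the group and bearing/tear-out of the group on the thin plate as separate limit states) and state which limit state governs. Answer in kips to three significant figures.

67.6 kips (bolt shear governs)

Bolt shear: A_b = π·0.75²/4 = 0.4418 in²; R_n = 68 × 0.4418 × 3 × 1 = 90.12 kips → 0.75 × 90.12 = 67.6 kips.
Bearing (1.2 l_c t F_u ≤ 2.4 d t F_u): upper limit = 2.4·0.75·0.375·70 = 47.25 kips.
  Edge l_c = 1.75 − 0.8125/2 = 1.344 → r_n = 42.33 kips; interior l_c = 2.375 − 0.8125 = 1.562 → r_n = 47.25 kips.
  R_n,bearing = 1·42.33 + 2·47.25 = 136.8 kips → 0.75 × 136.8 = 103 kips.
Bolt shear governs: 67.6 kips.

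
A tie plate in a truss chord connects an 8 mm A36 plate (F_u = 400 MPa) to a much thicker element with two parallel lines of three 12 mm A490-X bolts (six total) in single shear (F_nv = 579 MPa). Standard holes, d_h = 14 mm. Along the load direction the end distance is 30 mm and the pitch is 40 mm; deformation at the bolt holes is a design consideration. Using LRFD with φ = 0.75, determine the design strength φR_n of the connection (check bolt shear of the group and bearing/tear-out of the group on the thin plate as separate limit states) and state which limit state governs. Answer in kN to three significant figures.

Bolt shear: A_b = π·12²/4 = 113.1 mm²; R_n = 579 × 113.1 × 6 × 1 / 1000 = 392.9 kN → 0.75 × 392.9 = 295 kN.
Bearing (1.2 l_c t F_u ≤ 2.4 d t F_u): upper limit = 2.4·12·8·400 / 1000 = 92.16 kN.
  Edge l_c = 30 − 14/2 = 23 → r_n = 88.32 kN; interior l_c = 40 − 14 = 26 → r_n = 92.16 kN.
  R_n,bearing = 2·88.32 + 4·92.16 = 545.3 kN → 0.75 × 545.3 = 409 kN.
Bolt shear governs: 295 kN.

295 kN (bolt shear governs)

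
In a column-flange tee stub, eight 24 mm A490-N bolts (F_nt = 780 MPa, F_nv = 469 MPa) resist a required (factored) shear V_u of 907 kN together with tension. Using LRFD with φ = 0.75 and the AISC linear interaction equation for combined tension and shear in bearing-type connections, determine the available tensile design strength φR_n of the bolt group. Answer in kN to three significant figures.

1240 kN

A_b = π·24²/4 = 452.4 mm²; f_rv = 907 × 1000 / (8 × 452.4) = 250.6 MPa.
F'_nt = 1.3 F_nt − (F_nt / φF_nv) f_rv = 1.3·780 − (780/(0.75·469))·250.6 = 458.3 MPa, capped at F_nt → F'_nt = 458.3 MPa.
R_n = F'_nt · A_b · n = 458.3 × 452.4 × 8 / 1000 = 1659 kN.
Design strength φR_n = 0.75 × 1659 = 1240 kN.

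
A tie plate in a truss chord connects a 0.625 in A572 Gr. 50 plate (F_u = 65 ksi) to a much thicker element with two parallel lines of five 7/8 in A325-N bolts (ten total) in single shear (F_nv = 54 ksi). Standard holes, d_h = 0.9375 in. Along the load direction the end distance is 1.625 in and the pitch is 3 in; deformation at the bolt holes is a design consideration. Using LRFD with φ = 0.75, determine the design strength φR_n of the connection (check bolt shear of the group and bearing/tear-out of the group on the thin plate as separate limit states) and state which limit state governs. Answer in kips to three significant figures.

244 kips (bolt shear governs)

Bolt shear: A_b = π·0.875²/4 = 0.6013 in²; R_n = 54 × 0.6013 × 10 × 1 = 324.7 kips → 0.75 × 324.7 = 244 kips.
Bearing (1.2 l_c t F_u ≤ 2.4 d t F_u): upper limit = 2.4·0.875·0.625·65 = 85.31 kips.
  Edge l_c = 1.625 − 0.9375/2 = 1.156 → r_n = 56.37 kips; interior l_c = 3 − 0.9375 = 2.062 → r_n = 85.31 kips.
  R_n,bearing = 2·56.37 + 8·85.31 = 795.2 kips → 0.75 × 795.2 = 596 kips.
Bolt shear governs: 244 kips.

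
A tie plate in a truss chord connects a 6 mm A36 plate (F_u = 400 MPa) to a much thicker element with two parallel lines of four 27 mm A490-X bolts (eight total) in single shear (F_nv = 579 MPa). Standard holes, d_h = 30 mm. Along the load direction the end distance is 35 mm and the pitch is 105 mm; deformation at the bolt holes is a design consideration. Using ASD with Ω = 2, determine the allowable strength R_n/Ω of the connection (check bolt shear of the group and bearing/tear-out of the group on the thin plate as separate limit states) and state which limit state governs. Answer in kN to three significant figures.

524 kN (bearing governs)

Bolt shear: A_b = π·27²/4 = 572.6 mm²; R_n = 579 × 572.6 × 8 × 1 / 1000 = 2652 kN → 2652 / 2 = 1330 kN.
Bearing (1.2 l_c t F_u ≤ 2.4 d t F_u): upper limit = 2.4·27·6·400 / 1000 = 155.5 kN.
  Edge l_c = 35 − 30/2 = 20 → r_n = 57.6 kN; interior l_c = 105 − 30 = 75 → r_n = 155.5 kN.
  R_n,bearing = 2·57.6 + 6·155.5 = 1048 kN → 1048 / 2 = 524 kN.
Bearing governs: 524 kN.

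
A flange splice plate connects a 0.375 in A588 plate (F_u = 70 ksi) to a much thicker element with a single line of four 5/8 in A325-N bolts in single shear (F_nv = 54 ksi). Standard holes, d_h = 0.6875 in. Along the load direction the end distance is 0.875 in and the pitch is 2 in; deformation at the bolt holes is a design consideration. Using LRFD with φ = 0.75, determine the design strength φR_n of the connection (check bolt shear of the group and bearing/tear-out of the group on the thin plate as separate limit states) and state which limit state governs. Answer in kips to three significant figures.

Bolt shear: A_b = π·0.625²/4 = 0.3068 in²; R_n = 54 × 0.3068 × 4 × 1 = 66.27 kips → 0.75 × 66.27 = 49.7 kips.
Bearing (1.2 l_c t F_u ≤ 2.4 d t F_u): upper limit = 2.4·0.625·0.375·70 = 39.38 kips.
  Edge l_c = 0.875 − 0.6875/2 = 0.5312 → r_n = 16.73 kips; interior l_c = 2 − 0.6875 = 1.312 → r_n = 39.38 kips.
  R_n,bearing = 1·16.73 + 3·39.38 = 134.9 kips → 0.75 × 134.9 = 101 kips.
Bolt shear governs: 49.7 kips.

49.7 kips (bolt shear governs)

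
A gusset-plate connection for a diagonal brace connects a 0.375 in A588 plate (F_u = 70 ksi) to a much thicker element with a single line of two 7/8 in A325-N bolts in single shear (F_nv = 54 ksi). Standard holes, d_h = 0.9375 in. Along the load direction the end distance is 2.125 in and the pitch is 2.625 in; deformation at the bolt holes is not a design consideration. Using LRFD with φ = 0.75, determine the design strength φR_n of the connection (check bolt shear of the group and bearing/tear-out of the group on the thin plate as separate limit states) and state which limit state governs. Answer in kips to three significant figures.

Bolt shear: A_b = π·0.875²/4 = 0.6013 in²; R_n = 54 × 0.6013 × 2 × 1 = 64.94 kips → 0.75 × 64.94 = 48.7 kips.
Bearing (1.5 l_c t F_u ≤ 3.0 d t F_u): upper limit = 3.0·0.875·0.375·70 = 68.91 kips.
  Edge l_c = 2.125 − 0.9375/2 = 1.656 → r_n = 65.21 kips; interior l_c = 2.625 − 0.9375 = 1.688 → r_n = 66.45 kips.
  R_n,bearing = 1·65.21 + 1·66.45 = 131.7 kips → 0.75 × 131.7 = 98.7 kips.
Bolt shear governs: 48.7 kips.

48.7 kips (bolt shear governs)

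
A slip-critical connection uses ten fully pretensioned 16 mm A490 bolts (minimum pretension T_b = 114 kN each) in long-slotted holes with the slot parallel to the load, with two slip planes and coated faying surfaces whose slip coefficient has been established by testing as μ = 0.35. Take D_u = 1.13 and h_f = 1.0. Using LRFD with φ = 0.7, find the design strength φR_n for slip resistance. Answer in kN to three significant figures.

631 kN

R_n = μ · D_u · h_f · T_b · n_s · n_b = 0.35 × 1.13 × 1.0 × 114 × 2 × 10 = 901.7 kN.
Design strength φR_n = 0.7 × 901.7 = 631 kN.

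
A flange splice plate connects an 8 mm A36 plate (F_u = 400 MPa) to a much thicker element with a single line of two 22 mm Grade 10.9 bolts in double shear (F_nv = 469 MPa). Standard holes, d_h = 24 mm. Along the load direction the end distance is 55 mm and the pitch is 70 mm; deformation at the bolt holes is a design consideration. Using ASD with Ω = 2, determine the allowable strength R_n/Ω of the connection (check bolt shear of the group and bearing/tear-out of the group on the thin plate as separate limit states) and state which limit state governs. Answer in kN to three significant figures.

167 kN (bearing governs)

Bolt shear: A_b = π·22²/4 = 380.1 mm²; R_n = 469 × 380.1 × 2 × 2 / 1000 = 713.1 kN → 713.1 / 2 = 357 kN.
Bearing (1.2 l_c t F_u ≤ 2.4 d t F_u): upper limit = 2.4·22·8·400 / 1000 = 169 kN.
  Edge l_c = 55 − 24/2 = 43 → r_n = 165.1 kN; interior l_c = 70 − 24 = 46 → r_n = 169 kN.
  R_n,bearing = 1·165.1 + 1·169 = 334.1 kN → 334.1 / 2 = 167 kN.
Bearing governs: 167 kN.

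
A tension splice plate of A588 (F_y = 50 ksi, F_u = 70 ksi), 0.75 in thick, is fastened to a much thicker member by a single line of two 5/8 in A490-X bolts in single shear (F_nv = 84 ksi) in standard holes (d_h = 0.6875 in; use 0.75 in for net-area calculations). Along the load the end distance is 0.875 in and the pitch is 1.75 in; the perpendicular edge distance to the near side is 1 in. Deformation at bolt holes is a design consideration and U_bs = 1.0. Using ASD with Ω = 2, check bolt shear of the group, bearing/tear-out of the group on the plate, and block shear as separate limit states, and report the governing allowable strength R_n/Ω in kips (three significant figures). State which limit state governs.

25.8 kips (bolt shear governs)

Bolt shear: A_b = π·0.625²/4 = 0.3068 in²; R_n = 84 × 0.3068 × 2 × 1 = 51.54 kips → 51.54 / 2 = 25.8 kips.
Bearing: edge l_c = 0.5312, r_n = 33.47 kips; interior l_c = 1.062, r_n = 66.94 kips; R_n = 33.47 + 1·66.94 = 100.4 kips → 50.2 kips.
Block shear: A_gv = 1.969, A_nv = 1.125, A_nt = 0.4688 in²; R_n = min(0.6F_uA_nv, 0.6F_yA_gv) + U_bs·F_u·A_nt = 80.06 kips → 40 kips.
Bolt shear governs: 25.8 kips.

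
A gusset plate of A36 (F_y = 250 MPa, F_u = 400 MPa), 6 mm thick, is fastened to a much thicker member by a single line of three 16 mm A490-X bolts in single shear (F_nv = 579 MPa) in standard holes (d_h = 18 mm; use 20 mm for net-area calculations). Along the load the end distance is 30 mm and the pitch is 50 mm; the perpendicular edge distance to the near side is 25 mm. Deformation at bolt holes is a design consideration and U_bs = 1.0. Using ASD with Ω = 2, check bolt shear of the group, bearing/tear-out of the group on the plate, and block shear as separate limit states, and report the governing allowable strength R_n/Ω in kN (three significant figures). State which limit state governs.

Bolt shear: A_b = π·16²/4 = 201.1 mm²; R_n = 579 × 201.1 × 3 × 1 / 1000 = 349.2 kN → 349.2 / 2 = 175 kN.
Bearing: edge l_c = 21, r_n = 60.48 kN; interior l_c = 32, r_n = 92.16 kN; R_n = 60.48 + 2·92.16 = 244.8 kN → 122 kN.
Block shear: A_gv = 780, A_nv = 480, A_nt = 90 mm²; R_n = min(0.6F_uA_nv, 0.6F_yA_gv) + U_bs·F_u·A_nt = 151.2 kN → 75.6 kN.
Block shear governs: 75.6 kN.

75.6 kN (block shear governs)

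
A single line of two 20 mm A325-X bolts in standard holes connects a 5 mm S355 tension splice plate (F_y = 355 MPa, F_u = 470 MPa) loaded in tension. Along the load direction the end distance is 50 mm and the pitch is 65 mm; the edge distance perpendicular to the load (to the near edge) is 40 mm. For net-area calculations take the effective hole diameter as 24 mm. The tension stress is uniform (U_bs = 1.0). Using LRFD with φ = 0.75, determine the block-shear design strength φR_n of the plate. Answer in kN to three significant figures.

Shear plane L_v = 50 + 1·65 = 115 mm; A_gv = 115 × 5 = 575 mm².
A_nv = (115 − 1.5·24) × 5 = 395 mm².
A_nt = (40 − 0.5·24) × 5 = 140 mm².
0.6 F_u A_nv = 111.4 kN; 0.6 F_y A_gv = 122.5 kN → shear rupture governs the shear term.
R_n = 111.4 + 1.0 × 470 × 140 / 1000 = 177.2 kN.
Design strength φR_n = 0.75 × 177.2 = 133 kN.

133 kN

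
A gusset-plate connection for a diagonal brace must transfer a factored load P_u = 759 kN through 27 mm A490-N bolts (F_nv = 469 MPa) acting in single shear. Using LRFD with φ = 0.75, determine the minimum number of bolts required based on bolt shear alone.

4 bolts

A_b = π·27²/4 = 572.6 mm².
Per-bolt design strength φR_n = 0.75 × 469 × 572.6 × 1 / 1000 = 201.4 kN.
n ≥ 759 / 201.4 = 3.769 → use 4 bolts.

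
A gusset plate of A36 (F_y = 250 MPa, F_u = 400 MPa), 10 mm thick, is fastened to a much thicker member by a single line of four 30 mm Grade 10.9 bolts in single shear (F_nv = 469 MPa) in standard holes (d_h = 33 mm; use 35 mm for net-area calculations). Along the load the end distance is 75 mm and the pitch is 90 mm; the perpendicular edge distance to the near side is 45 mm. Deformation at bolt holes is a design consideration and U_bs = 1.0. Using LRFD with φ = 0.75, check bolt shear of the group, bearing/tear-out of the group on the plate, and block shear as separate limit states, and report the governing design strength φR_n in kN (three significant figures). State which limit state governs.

Bolt shear: A_b = π·30²/4 = 706.9 mm²; R_n = 469 × 706.9 × 4 × 1 / 1000 = 1326 kN → 0.75 × 1326 = 995 kN.
Bearing: edge l_c = 58.5, r_n = 280.8 kN; interior l_c = 57, r_n = 273.6 kN; R_n = 280.8 + 3·273.6 = 1102 kN → 826 kN.
Block shear: A_gv = 3450, A_nv = 2225, A_nt = 275 mm²; R_n = min(0.6F_uA_nv, 0.6F_yA_gv) + U_bs·F_u·A_nt = 627.5 kN → 471 kN.
Block shear governs: 471 kN.

471 kN (block shear governs)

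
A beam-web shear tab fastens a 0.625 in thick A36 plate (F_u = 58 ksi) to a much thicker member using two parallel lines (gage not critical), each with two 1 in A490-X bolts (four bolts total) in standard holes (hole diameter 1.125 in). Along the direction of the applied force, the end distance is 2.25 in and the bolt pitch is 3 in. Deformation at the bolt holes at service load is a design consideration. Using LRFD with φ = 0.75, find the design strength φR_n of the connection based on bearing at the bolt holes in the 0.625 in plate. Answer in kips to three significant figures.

Per bolt r_n = 1.2 l_c t F_u ≤ 2.4 d t F_u; upper limit = 2.4 × 1 × 0.625 × 58 = 87 kips.
Edge bolt: l_c = 2.25 − 1.125/2 = 1.688 in → 1.2 × 1.688 × 0.625 × 58 = 73.41 → r_n = 73.41 kips.
Interior bolts: l_c = 3 − 1.125 = 1.875 in → 1.2 × 1.875 × 0.625 × 58 = 81.56 → r_n = 81.56 kips.
R_n = 2 × 73.41 + 2 × 81.56 = 309.9 kips.
Design strength φR_n = 0.75 × 309.9 = 232 kips.

232 kips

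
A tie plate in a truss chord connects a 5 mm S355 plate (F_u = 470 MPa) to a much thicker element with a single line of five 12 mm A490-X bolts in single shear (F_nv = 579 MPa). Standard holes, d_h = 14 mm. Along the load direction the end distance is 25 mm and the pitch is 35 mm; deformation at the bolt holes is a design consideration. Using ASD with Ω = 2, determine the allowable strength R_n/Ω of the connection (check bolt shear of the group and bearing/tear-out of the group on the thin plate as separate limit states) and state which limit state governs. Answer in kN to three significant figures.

144 kN (bearing governs)

Bolt shear: A_b = π·12²/4 = 113.1 mm²; R_n = 579 × 113.1 × 5 × 1 / 1000 = 327.4 kN → 327.4 / 2 = 164 kN.
Bearing (1.2 l_c t F_u ≤ 2.4 d t F_u): upper limit = 2.4·12·5·470 / 1000 = 67.68 kN.
  Edge l_c = 25 − 14/2 = 18 → r_n = 50.76 kN; interior l_c = 35 − 14 = 21 → r_n = 59.22 kN.
  R_n,bearing = 1·50.76 + 4·59.22 = 287.6 kN → 287.6 / 2 = 144 kN.
Bearing governs: 144 kN.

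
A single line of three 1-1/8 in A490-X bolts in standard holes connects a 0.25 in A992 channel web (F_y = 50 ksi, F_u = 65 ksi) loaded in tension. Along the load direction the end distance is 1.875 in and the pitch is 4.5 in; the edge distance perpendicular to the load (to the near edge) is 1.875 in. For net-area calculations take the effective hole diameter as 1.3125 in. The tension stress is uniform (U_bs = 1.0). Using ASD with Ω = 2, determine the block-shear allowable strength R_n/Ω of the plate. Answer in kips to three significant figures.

Shear plane L_v = 1.875 + 2·4.5 = 10.88 in; A_gv = 10.88 × 0.25 = 2.719 in².
A_nv = (10.88 − 2.5·1.3125) × 0.25 = 1.898 in².
A_nt = (1.875 − 0.5·1.3125) × 0.25 = 0.3047 in².
0.6 F_u A_nv = 74.04 kips; 0.6 F_y A_gv = 81.56 kips → shear rupture governs the shear term.
R_n = 74.04 + 1.0 × 65 × 0.3047 = 93.84 kips.
Allowable strength R_n/Ω = 93.84 / 2 = 46.9 kips.

46.9 kips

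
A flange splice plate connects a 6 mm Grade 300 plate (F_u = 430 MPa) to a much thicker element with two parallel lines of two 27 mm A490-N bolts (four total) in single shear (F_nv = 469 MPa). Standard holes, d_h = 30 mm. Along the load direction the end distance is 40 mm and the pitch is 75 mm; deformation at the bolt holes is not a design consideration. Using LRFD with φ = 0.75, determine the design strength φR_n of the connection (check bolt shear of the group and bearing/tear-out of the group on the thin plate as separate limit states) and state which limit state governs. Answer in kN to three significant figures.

406 kN (bearing governs)

Bolt shear: A_b = π·27²/4 = 572.6 mm²; R_n = 469 × 572.6 × 4 × 1 / 1000 = 1074 kN → 0.75 × 1074 = 806 kN.
Bearing (1.5 l_c t F_u ≤ 3.0 d t F_u): upper limit = 3.0·27·6·430 / 1000 = 209 kN.
  Edge l_c = 40 − 30/2 = 25 → r_n = 96.75 kN; interior l_c = 75 − 30 = 45 → r_n = 174.2 kN.
  R_n,bearing = 2·96.75 + 2·174.2 = 541.8 kN → 0.75 × 541.8 = 406 kN.
Bearing governs: 406 kN.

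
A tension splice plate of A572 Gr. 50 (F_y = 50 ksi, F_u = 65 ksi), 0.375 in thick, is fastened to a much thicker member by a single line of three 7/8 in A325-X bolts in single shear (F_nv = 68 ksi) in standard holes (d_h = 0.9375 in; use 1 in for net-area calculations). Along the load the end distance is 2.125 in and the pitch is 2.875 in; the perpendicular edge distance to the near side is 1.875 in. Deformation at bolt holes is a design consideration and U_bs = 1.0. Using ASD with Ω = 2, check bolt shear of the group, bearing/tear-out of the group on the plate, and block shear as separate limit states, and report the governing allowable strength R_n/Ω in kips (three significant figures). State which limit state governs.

56.1 kips (block shear governs)

Bolt shear: A_b = π·0.875²/4 = 0.6013 in²; R_n = 68 × 0.6013 × 3 × 1 = 122.7 kips → 122.7 / 2 = 61.3 kips.
Bearing: edge l_c = 1.656, r_n = 48.45 kips; interior l_c = 1.938, r_n = 51.19 kips; R_n = 48.45 + 2·51.19 = 150.8 kips → 75.4 kips.
Block shear: A_gv = 2.953, A_nv = 2.016, A_nt = 0.5156 in²; R_n = min(0.6F_uA_nv, 0.6F_yA_gv) + U_bs·F_u·A_nt = 112.1 kips → 56.1 kips.
Block shear governs: 56.1 kips.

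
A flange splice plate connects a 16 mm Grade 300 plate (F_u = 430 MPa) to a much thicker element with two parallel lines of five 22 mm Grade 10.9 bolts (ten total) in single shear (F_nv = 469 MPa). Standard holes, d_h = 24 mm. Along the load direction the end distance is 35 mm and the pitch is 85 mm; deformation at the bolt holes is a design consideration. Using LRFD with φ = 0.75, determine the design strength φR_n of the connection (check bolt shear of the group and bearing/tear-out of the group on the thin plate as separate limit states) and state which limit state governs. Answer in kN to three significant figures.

Bolt shear: A_b = π·22²/4 = 380.1 mm²; R_n = 469 × 380.1 × 10 × 1 / 1000 = 1783 kN → 0.75 × 1783 = 1340 kN.
Bearing (1.2 l_c t F_u ≤ 2.4 d t F_u): upper limit = 2.4·22·16·430 / 1000 = 363.3 kN.
  Edge l_c = 35 − 24/2 = 23 → r_n = 189.9 kN; interior l_c = 85 − 24 = 61 → r_n = 363.3 kN.
  R_n,bearing = 2·189.9 + 8·363.3 = 3286 kN → 0.75 × 3286 = 2460 kN.
Bolt shear governs: 1340 kN.

1340 kN (bolt shear governs)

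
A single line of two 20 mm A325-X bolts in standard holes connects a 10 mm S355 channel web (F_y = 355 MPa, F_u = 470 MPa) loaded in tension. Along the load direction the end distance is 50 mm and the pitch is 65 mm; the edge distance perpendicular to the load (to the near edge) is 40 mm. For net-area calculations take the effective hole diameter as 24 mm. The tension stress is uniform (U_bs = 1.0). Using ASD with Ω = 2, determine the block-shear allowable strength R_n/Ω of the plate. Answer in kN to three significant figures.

Shear plane L_v = 50 + 1·65 = 115 mm; A_gv = 115 × 10 = 1150 mm².
A_nv = (115 − 1.5·24) × 10 = 790 mm².
A_nt = (40 − 0.5·24) × 10 = 280 mm².
0.6 F_u A_nv = 222.8 kN; 0.6 F_y A_gv = 245 kN → shear rupture governs the shear term.
R_n = 222.8 + 1.0 × 470 × 280 / 1000 = 354.4 kN.
Allowable strength R_n/Ω = 354.4 / 2 = 177 kN.

177 kN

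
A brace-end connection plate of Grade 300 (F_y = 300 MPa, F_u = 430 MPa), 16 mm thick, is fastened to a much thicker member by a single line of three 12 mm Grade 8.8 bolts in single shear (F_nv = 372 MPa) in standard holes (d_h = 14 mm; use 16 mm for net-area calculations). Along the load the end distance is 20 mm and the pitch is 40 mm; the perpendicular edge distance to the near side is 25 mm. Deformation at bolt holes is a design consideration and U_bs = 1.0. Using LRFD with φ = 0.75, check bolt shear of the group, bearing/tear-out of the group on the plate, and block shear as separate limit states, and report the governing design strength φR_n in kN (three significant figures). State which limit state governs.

Bolt shear: A_b = π·12²/4 = 113.1 mm²; R_n = 372 × 113.1 × 3 × 1 / 1000 = 126.2 kN → 0.75 × 126.2 = 94.7 kN.
Bearing: edge l_c = 13, r_n = 107.3 kN; interior l_c = 26, r_n = 198.1 kN; R_n = 107.3 + 2·198.1 = 503.6 kN → 378 kN.
Block shear: A_gv = 1600, A_nv = 960, A_nt = 272 mm²; R_n = min(0.6F_uA_nv, 0.6F_yA_gv) + U_bs·F_u·A_nt = 364.6 kN → 273 kN.
Bolt shear governs: 94.7 kN.

94.7 kN (bolt shear governs)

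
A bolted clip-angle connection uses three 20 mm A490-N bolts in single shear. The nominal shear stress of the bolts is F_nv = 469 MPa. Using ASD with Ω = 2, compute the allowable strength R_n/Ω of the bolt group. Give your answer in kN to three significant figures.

221 kN

A_b = π × 20² / 4 = 314.2 mm².
R_n = F_nv · A_b · n · n_s = 469 × 314.2 × 3 × 1 / 1000 = 442 kN.
Allowable strength R_n/Ω = 442 / 2 = 221 kN.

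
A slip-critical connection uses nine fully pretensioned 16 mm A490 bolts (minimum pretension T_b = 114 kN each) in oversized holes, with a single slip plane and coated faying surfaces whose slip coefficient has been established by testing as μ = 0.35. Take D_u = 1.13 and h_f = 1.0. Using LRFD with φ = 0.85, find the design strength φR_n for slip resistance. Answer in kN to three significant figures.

R_n = μ · D_u · h_f · T_b · n_s · n_b = 0.35 × 1.13 × 1.0 × 114 × 1 × 9 = 405.8 kN.
Design strength φR_n = 0.85 × 405.8 = 345 kN.

345 kN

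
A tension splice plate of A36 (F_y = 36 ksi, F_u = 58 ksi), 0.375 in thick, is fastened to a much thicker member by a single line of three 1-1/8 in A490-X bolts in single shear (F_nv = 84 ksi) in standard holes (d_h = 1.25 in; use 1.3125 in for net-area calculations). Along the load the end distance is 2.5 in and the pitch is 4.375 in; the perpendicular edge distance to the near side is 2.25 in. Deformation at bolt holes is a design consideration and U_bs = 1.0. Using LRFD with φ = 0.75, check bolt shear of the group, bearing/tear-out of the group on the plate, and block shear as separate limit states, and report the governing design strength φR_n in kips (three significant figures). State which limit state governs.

94.3 kips (block shear governs)

Bolt shear: A_b = π·1.125²/4 = 0.994 in²; R_n = 84 × 0.994 × 3 × 1 = 250.5 kips → 0.75 × 250.5 = 188 kips.
Bearing: edge l_c = 1.875, r_n = 48.94 kips; interior l_c = 3.125, r_n = 58.72 kips; R_n = 48.94 + 2·58.72 = 166.4 kips → 125 kips.
Block shear: A_gv = 4.219, A_nv = 2.988, A_nt = 0.5977 in²; R_n = min(0.6F_uA_nv, 0.6F_yA_gv) + U_bs·F_u·A_nt = 125.8 kips → 94.3 kips.
Block shear governs: 94.3 kips.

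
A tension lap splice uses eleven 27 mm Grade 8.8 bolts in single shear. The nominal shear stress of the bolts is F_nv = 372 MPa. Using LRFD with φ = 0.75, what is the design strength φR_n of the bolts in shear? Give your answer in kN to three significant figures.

A_b = π × 27² / 4 = 572.6 mm².
R_n = F_nv · A_b · n · n_s = 372 × 572.6 × 11 × 1 / 1000 = 2343 kN.
Design strength φR_n = 0.75 × 2343 = 1760 kN.

1760 kN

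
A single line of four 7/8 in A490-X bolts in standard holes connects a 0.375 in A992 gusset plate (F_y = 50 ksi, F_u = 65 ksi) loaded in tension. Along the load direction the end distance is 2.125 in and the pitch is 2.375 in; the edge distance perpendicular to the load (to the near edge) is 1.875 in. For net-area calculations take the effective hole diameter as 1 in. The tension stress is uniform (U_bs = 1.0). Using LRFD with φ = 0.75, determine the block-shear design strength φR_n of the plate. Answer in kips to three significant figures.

Shear plane L_v = 2.125 + 3·2.375 = 9.25 in; A_gv = 9.25 × 0.375 = 3.469 in².
A_nv = (9.25 − 3.5·1) × 0.375 = 2.156 in².
A_nt = (1.875 − 0.5·1) × 0.375 = 0.5156 in².
0.6 F_u A_nv = 84.09 kips; 0.6 F_y A_gv = 104.1 kips → shear rupture governs the shear term.
R_n = 84.09 + 1.0 × 65 × 0.5156 = 117.6 kips.
Design strength φR_n = 0.75 × 117.6 = 88.2 kips.

88.2 kips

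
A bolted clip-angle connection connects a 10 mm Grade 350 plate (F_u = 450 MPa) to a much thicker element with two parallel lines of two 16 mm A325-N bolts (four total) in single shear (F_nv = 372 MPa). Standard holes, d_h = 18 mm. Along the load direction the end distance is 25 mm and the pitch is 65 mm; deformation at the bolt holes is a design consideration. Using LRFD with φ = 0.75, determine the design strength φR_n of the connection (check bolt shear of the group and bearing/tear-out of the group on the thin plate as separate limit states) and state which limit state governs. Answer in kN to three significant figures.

224 kN (bolt shear governs)

Bolt shear: A_b = π·16²/4 = 201.1 mm²; R_n = 372 × 201.1 × 4 × 1 / 1000 = 299.2 kN → 0.75 × 299.2 = 224 kN.
Bearing (1.2 l_c t F_u ≤ 2.4 d t F_u): upper limit = 2.4·16·10·450 / 1000 = 172.8 kN.
  Edge l_c = 25 − 18/2 = 16 → r_n = 86.4 kN; interior l_c = 65 − 18 = 47 → r_n = 172.8 kN.
  R_n,bearing = 2·86.4 + 2·172.8 = 518.4 kN → 0.75 × 518.4 = 389 kN.
Bolt shear governs: 224 kN.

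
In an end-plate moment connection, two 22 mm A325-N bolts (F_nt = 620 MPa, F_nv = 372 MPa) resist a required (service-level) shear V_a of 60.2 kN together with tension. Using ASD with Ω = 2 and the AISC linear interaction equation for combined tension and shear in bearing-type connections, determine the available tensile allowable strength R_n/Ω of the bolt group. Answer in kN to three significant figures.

A_b = π·22²/4 = 380.1 mm²; f_rv = 60.2 × 1000 / (2 × 380.1) = 79.18 MPa.
F'_nt = 1.3 F_nt − (Ω F_nt / F_nv) f_rv = 1.3·620 − (2·620/372)·79.18 = 542.1 MPa, capped at F_nt → F'_nt = 542.1 MPa.
R_n = F'_nt · A_b · n = 542.1 × 380.1 × 2 / 1000 = 412.1 kN.
Allowable strength R_n/Ω = 412.1 / 2 = 206 kN.

206 kN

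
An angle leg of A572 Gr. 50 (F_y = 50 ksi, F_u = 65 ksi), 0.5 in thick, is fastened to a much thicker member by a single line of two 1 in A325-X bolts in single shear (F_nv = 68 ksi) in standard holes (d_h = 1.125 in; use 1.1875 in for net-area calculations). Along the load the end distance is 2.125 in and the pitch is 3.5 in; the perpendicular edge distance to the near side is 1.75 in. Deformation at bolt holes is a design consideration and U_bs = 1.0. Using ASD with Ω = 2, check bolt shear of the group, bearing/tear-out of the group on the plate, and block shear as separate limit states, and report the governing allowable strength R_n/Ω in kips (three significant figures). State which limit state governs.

Bolt shear: A_b = π·1²/4 = 0.7854 in²; R_n = 68 × 0.7854 × 2 × 1 = 106.8 kips → 106.8 / 2 = 53.4 kips.
Bearing: edge l_c = 1.562, r_n = 60.94 kips; interior l_c = 2.375, r_n = 78 kips; R_n = 60.94 + 1·78 = 138.9 kips → 69.5 kips.
Block shear: A_gv = 2.812, A_nv = 1.922, A_nt = 0.5781 in²; R_n = min(0.6F_uA_nv, 0.6F_yA_gv) + U_bs·F_u·A_nt = 112.5 kips → 56.3 kips.
Bolt shear governs: 53.4 kips.

53.4 kips (bolt shear governs)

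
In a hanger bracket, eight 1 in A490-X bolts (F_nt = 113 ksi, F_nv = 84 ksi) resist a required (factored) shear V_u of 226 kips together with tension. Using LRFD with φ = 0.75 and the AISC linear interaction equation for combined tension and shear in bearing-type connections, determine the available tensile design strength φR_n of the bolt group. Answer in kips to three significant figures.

388 kips

A_b = π·1²/4 = 0.7854 in²; f_rv = 226 / (8 × 0.7854) = 35.97 ksi.
F'_nt = 1.3 F_nt − (F_nt / φF_nv) f_rv = 1.3·113 − (113/(0.75·84))·35.97 = 82.38 ksi, capped at F_nt → F'_nt = 82.38 ksi.
R_n = F'_nt · A_b · n = 82.38 × 0.7854 × 8 = 517.6 kips.
Design strength φR_n = 0.75 × 517.6 = 388 kips.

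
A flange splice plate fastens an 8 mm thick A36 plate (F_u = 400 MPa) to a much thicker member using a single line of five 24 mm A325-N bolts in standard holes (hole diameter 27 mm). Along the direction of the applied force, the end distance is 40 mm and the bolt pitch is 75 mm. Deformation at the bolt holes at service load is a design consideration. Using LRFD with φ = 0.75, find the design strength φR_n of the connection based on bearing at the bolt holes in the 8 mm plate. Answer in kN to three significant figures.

Per bolt r_n = 1.2 l_c t F_u ≤ 2.4 d t F_u; upper limit = 2.4 × 24 × 8 × 400 / 1000 = 184.3 kN.
Edge bolt: l_c = 40 − 27/2 = 26.5 mm → 1.2 × 26.5 × 8 × 400 / 1000 = 101.8 → r_n = 101.8 kN.
Interior bolts: l_c = 75 − 27 = 48 mm → 1.2 × 48 × 8 × 400 / 1000 = 184.3 → r_n = 184.3 kN.
R_n = 1 × 101.8 + 4 × 184.3 = 839 kN.
Design strength φR_n = 0.75 × 839 = 629 kN.

629 kN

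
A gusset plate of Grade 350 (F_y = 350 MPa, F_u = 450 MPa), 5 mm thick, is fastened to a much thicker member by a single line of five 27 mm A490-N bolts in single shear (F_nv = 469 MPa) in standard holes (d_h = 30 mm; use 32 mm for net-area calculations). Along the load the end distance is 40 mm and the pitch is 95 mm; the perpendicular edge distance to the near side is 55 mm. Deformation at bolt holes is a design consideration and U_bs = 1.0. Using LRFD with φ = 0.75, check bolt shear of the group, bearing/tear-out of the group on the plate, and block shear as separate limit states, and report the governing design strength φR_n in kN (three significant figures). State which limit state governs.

345 kN (block shear governs)

Bolt shear: A_b = π·27²/4 = 572.6 mm²; R_n = 469 × 572.6 × 5 × 1 / 1000 = 1343 kN → 0.75 × 1343 = 1010 kN.
Bearing: edge l_c = 25, r_n = 67.5 kN; interior l_c = 65, r_n = 145.8 kN; R_n = 67.5 + 4·145.8 = 650.7 kN → 488 kN.
Block shear: A_gv = 2100, A_nv = 1380, A_nt = 195 mm²; R_n = min(0.6F_uA_nv, 0.6F_yA_gv) + U_bs·F_u·A_nt = 460.4 kN → 345 kN.
Block shear governs: 345 kN.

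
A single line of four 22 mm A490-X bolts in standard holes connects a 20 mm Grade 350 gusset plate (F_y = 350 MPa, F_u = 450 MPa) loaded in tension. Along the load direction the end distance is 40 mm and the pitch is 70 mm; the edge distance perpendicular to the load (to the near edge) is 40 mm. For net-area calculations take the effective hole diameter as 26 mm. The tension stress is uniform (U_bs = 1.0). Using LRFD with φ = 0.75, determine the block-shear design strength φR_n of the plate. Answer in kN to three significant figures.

Shear plane L_v = 40 + 3·70 = 250 mm; A_gv = 250 × 20 = 5000 mm².
A_nv = (250 − 3.5·26) × 20 = 3180 mm².
A_nt = (40 − 0.5·26) × 20 = 540 mm².
0.6 F_u A_nv = 858.6 kN; 0.6 F_y A_gv = 1050 kN → shear rupture governs the shear term.
R_n = 858.6 + 1.0 × 450 × 540 / 1000 = 1102 kN.
Design strength φR_n = 0.75 × 1102 = 826 kN.

826 kN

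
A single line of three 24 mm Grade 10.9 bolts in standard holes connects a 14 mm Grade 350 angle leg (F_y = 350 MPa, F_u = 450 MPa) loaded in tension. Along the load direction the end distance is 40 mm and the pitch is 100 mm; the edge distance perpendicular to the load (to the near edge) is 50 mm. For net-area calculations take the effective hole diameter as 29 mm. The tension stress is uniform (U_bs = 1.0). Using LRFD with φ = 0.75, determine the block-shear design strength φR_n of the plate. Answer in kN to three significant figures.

643 kN

Shear plane L_v = 40 + 2·100 = 240 mm; A_gv = 240 × 14 = 3360 mm².
A_nv = (240 − 2.5·29) × 14 = 2345 mm².
A_nt = (50 − 0.5·29) × 14 = 497 mm².
0.6 F_u A_nv = 633.1 kN; 0.6 F_y A_gv = 705.6 kN → shear rupture governs the shear term.
R_n = 633.1 + 1.0 × 450 × 497 / 1000 = 856.8 kN.
Design strength φR_n = 0.75 × 856.8 = 643 kN.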